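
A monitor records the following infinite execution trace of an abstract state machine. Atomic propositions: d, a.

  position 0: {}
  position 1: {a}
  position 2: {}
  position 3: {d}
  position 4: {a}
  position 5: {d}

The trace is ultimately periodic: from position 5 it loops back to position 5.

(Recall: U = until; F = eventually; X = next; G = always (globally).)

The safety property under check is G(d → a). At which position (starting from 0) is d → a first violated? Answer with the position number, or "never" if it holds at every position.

3

Check d → a at each position in order: 0 ✓, 1 ✓, 2 ✓.
At position 3 the labels are {d}, so d → a is false there. This is the first violation.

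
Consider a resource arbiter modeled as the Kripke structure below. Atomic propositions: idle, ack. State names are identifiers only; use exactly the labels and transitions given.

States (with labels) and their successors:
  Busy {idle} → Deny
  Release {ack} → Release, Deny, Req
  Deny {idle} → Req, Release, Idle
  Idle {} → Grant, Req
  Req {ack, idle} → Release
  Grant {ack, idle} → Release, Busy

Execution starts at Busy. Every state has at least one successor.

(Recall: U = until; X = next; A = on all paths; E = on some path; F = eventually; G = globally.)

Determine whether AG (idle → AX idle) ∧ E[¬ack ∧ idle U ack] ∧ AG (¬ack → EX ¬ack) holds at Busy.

No

States satisfying idle → AX idle: {Busy, Release, Idle}.
States satisfying AG (idle → AX idle): ∅.
States satisfying ¬ack ∧ idle: {Busy, Deny}.
States satisfying ack: {Release, Req, Grant}.
States satisfying E[¬ack ∧ idle U ack]: {Busy, Release, Deny, Req, Grant}.
States satisfying ¬ack → EX ¬ack: {Busy, Release, Deny, Req, Grant}.
States satisfying AG (¬ack → EX ¬ack): ∅.
States satisfying E[¬ack ∧ idle U ack] ∧ AG (¬ack → EX ¬ack): ∅.
States satisfying AG (idle → AX idle) ∧ E[¬ack ∧ idle U ack] ∧ AG (¬ack → EX ¬ack): ∅.
Busy ∉ Sat(AG (idle → AX idle) ∧ E[¬ack ∧ idle U ack] ∧ AG (¬ack → EX ¬ack)).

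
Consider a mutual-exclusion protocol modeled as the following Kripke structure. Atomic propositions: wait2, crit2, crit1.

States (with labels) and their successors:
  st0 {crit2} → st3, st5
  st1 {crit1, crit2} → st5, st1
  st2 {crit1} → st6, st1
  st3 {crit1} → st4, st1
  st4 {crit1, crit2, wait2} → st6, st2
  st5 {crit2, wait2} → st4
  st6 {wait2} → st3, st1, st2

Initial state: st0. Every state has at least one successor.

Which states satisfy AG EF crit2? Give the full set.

{st0, st1, st2, st3, st4, st5, st6}

States satisfying EF crit2: {st0, st1, st2, st3, st4, st5, st6}.
States satisfying AG EF crit2: {st0, st1, st2, st3, st4, st5, st6}.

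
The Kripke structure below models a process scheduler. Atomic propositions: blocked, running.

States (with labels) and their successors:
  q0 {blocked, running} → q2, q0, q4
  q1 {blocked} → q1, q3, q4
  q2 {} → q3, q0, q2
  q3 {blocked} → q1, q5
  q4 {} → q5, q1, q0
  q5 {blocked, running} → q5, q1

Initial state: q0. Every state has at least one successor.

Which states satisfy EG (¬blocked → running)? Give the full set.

{q0, q1, q3, q5}

States satisfying ¬blocked → running: {q0, q1, q3, q5}.
States satisfying EG (¬blocked → running): {q0, q1, q3, q5}.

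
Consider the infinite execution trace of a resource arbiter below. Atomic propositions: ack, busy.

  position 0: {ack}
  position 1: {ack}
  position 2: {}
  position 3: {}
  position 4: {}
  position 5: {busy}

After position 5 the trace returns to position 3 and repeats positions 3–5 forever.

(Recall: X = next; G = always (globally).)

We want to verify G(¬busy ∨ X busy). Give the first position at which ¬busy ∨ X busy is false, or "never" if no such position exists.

5

Check ¬busy ∨ X busy at each position in order: 0 ✓, 1 ✓, 2 ✓, 3 ✓, 4 ✓.
At position 5 the labels are {busy} and the next position 3 has {}, so ¬busy ∨ X busy is false there. This is the first violation.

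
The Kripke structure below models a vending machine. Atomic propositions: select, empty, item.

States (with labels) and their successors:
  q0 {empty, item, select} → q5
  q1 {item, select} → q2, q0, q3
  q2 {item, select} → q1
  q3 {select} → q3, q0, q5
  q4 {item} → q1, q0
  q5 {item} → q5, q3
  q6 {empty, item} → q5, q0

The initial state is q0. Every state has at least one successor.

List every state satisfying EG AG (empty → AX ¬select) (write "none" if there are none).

States satisfying AG (empty → AX ¬select): {q0, q1, q2, q3, q4, q5}.
States satisfying EG AG (empty → AX ¬select): {q0, q1, q2, q3, q4, q5}.

{q0, q1, q2, q3, q4, q5}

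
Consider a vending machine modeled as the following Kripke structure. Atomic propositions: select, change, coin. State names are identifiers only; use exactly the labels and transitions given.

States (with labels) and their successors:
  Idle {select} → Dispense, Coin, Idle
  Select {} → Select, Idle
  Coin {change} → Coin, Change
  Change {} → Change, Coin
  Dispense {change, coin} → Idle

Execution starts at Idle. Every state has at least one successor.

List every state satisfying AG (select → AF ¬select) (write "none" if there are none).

States satisfying select → AF ¬select: {Select, Coin, Change, Dispense}.
States satisfying AG (select → AF ¬select): {Coin, Change}.

{Coin, Change}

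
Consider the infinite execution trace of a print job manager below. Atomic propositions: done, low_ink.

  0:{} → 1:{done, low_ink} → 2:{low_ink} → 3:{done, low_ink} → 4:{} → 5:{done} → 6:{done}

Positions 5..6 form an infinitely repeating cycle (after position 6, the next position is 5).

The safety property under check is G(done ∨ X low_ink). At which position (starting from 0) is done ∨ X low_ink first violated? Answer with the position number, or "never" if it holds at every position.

4

Check done ∨ X low_ink at each position in order: 0 ✓, 1 ✓, 2 ✓, 3 ✓.
At position 4 the labels are {} and the next position 5 has {done}, so done ∨ X low_ink is false there. This is the first violation.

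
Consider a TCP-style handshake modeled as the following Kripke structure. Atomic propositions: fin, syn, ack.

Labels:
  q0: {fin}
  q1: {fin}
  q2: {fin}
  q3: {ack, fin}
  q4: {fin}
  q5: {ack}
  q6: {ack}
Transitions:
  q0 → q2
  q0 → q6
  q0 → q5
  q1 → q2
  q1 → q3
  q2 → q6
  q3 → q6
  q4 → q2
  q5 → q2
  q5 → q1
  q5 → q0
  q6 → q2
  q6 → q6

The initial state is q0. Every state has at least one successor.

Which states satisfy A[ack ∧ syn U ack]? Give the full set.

{q3, q5, q6}

States satisfying ack ∧ syn: ∅.
States satisfying ack: {q3, q5, q6}.
States satisfying A[ack ∧ syn U ack]: {q3, q5, q6}.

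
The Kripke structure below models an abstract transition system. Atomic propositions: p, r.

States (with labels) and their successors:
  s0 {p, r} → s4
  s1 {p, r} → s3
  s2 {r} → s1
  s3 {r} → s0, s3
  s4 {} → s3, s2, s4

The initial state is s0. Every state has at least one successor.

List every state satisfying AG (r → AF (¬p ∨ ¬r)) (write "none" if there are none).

{s0, s1, s2, s3, s4}

States satisfying r → AF (¬p ∨ ¬r): {s0, s1, s2, s3, s4}.
States satisfying AG (r → AF (¬p ∨ ¬r)): {s0, s1, s2, s3, s4}.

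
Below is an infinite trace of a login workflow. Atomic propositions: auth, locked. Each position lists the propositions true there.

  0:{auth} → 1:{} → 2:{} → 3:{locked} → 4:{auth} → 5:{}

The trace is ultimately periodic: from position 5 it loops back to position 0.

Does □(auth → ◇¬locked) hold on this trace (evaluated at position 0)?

auth → ◇¬locked holds at every position 0..5, and those are all positions ever visited, so □(auth → ◇¬locked) holds.
Positions where auth holds: 0, 4.
Check ◇¬locked at each: 0→ok, 4→ok.

Satisfied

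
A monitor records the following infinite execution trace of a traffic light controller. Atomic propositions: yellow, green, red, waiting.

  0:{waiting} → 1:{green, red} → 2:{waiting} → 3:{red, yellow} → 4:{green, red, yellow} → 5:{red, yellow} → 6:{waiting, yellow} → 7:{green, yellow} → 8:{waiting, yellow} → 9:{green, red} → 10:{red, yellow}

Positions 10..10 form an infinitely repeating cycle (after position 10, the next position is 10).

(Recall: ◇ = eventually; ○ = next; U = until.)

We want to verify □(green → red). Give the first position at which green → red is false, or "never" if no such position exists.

7

Check green → red at each position in order: 0 ✓, 1 ✓, 2 ✓, 3 ✓, 4 ✓, 5 ✓, 6 ✓.
At position 7 the labels are {green, yellow}, so green → red is false there. This is the first violation.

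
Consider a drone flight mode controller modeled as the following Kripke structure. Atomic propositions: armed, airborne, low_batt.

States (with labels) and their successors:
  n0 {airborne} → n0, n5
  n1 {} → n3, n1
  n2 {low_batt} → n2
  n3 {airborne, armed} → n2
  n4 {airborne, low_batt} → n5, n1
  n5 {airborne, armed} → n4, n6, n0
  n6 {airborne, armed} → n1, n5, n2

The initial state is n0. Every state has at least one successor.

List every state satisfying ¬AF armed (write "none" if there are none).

{n0, n1, n2, n4}

States satisfying armed: {n3, n5, n6}.
States satisfying AF armed: {n3, n5, n6}.
States satisfying ¬AF armed: {n0, n1, n2, n4}.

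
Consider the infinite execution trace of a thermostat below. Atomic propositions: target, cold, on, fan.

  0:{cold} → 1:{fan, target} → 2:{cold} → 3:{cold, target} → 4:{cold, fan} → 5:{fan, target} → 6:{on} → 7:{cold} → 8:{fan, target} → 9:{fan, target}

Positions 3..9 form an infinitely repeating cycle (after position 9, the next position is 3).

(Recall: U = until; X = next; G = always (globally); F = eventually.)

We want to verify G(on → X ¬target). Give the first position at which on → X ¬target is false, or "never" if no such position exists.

on → X ¬target holds at every position 0..9, and those are all the positions the trace ever visits, so the invariant G(on → X ¬target) is never violated.

never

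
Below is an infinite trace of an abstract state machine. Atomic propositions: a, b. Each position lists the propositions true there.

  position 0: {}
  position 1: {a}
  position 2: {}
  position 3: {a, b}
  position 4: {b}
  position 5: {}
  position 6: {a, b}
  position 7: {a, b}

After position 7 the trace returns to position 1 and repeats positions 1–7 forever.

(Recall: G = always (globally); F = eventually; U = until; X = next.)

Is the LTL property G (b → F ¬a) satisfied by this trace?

Holds

b → F ¬a holds at every position 0..7, and those are all positions ever visited, so G (b → F ¬a) holds.
Positions where b holds: 3, 4, 6, 7.
Check F ¬a at each: 3→ok, 4→ok, 6→ok, 7→ok.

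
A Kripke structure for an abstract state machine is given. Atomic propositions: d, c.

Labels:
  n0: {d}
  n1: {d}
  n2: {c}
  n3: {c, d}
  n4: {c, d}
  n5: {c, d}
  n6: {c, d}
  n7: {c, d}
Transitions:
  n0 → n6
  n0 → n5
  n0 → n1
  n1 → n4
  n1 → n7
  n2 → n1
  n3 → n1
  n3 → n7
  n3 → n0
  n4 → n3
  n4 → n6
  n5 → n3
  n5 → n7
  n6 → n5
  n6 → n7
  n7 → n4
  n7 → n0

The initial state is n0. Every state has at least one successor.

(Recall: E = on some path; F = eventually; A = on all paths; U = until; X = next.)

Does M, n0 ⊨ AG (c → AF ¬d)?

Does not hold

States satisfying c → AF ¬d: {n0, n1, n2}.
States satisfying AG (c → AF ¬d): ∅.
n3 is reachable from n0 and violates c → AF ¬d, so AG fails at n0.
n0 ∉ Sat(AG (c → AF ¬d)).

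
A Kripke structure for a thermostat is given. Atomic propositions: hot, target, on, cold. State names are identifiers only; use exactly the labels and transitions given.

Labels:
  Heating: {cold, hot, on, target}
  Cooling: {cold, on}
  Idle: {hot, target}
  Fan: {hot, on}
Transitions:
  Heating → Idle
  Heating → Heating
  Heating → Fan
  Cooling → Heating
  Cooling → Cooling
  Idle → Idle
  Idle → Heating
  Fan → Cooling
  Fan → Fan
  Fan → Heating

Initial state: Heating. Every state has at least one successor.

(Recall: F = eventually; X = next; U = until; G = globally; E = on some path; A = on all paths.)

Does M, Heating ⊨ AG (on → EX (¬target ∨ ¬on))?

States satisfying on → EX (¬target ∨ ¬on): {Heating, Cooling, Idle, Fan}.
States satisfying AG (on → EX (¬target ∨ ¬on)): {Heating, Cooling, Idle, Fan}.
Every state reachable from Heating satisfies on → EX (¬target ∨ ¬on).
Heating ∈ Sat(AG (on → EX (¬target ∨ ¬on))).

Holds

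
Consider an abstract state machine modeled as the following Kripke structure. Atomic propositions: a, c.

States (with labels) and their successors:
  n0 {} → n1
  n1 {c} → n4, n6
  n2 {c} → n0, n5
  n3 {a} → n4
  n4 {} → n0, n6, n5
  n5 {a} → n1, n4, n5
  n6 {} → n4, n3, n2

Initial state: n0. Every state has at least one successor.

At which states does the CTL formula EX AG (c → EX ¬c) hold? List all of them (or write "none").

States satisfying AG (c → EX ¬c): {n0, n1, n2, n3, n4, n5, n6}.
States satisfying EX AG (c → EX ¬c): {n0, n1, n2, n3, n4, n5, n6}.

{n0, n1, n2, n3, n4, n5, n6}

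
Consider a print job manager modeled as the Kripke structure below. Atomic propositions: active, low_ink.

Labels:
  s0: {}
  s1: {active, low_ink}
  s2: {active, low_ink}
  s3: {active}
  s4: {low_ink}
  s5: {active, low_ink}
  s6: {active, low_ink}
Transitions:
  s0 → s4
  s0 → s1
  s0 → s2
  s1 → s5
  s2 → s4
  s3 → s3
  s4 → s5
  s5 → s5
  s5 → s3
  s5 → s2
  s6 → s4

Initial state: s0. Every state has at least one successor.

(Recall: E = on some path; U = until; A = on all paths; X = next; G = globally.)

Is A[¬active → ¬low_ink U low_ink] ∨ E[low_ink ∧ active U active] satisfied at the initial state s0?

States satisfying ¬active → ¬low_ink: {s0, s1, s2, s3, s5, s6}.
States satisfying low_ink: {s1, s2, s4, s5, s6}.
States satisfying A[¬active → ¬low_ink U low_ink]: {s0, s1, s2, s4, s5, s6}.
States satisfying low_ink ∧ active: {s1, s2, s5, s6}.
States satisfying active: {s1, s2, s3, s5, s6}.
States satisfying E[low_ink ∧ active U active]: {s1, s2, s3, s5, s6}.
States satisfying A[¬active → ¬low_ink U low_ink] ∨ E[low_ink ∧ active U active]: {s0, s1, s2, s3, s4, s5, s6}.
s0 ∈ Sat(A[¬active → ¬low_ink U low_ink] ∨ E[low_ink ∧ active U active]).

Holds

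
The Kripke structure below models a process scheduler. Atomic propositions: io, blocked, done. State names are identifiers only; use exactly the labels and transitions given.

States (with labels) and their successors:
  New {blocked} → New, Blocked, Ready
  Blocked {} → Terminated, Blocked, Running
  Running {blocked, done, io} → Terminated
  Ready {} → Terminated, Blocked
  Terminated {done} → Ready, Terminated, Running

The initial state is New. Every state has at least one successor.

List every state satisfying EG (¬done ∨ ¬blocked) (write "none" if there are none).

States satisfying ¬done ∨ ¬blocked: {New, Blocked, Ready, Terminated}.
States satisfying EG (¬done ∨ ¬blocked): {New, Blocked, Ready, Terminated}.

{New, Blocked, Ready, Terminated}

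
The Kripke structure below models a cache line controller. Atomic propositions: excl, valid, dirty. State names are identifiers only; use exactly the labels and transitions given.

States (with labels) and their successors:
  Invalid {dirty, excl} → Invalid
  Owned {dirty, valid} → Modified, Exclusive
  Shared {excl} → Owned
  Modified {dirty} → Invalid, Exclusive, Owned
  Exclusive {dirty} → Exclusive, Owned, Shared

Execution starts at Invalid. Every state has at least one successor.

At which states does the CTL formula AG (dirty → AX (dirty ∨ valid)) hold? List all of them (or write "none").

States satisfying dirty → AX (dirty ∨ valid): {Invalid, Owned, Shared, Modified}.
States satisfying AG (dirty → AX (dirty ∨ valid)): {Invalid}.

{Invalid}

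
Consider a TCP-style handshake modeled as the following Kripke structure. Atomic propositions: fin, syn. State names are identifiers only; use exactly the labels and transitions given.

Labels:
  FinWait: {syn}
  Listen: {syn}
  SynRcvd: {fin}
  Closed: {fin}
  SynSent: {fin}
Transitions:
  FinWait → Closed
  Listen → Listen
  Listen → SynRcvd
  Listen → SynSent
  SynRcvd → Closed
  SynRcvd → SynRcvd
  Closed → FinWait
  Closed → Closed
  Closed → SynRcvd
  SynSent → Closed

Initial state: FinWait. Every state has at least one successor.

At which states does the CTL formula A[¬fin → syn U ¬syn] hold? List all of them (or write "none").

States satisfying ¬fin → syn: {FinWait, Listen, SynRcvd, Closed, SynSent}.
States satisfying ¬syn: {SynRcvd, Closed, SynSent}.
States satisfying A[¬fin → syn U ¬syn]: {FinWait, SynRcvd, Closed, SynSent}.

{FinWait, SynRcvd, Closed, SynSent}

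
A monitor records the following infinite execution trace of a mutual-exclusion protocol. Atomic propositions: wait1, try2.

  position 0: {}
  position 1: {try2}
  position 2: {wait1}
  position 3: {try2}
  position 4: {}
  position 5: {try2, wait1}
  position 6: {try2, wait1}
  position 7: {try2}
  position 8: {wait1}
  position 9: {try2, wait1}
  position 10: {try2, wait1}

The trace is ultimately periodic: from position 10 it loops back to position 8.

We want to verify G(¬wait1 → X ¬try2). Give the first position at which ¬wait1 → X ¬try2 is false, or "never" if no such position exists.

0

At position 0 the labels are {} and the next position 1 has {try2}, so ¬wait1 → X ¬try2 is false there. This is the first violation.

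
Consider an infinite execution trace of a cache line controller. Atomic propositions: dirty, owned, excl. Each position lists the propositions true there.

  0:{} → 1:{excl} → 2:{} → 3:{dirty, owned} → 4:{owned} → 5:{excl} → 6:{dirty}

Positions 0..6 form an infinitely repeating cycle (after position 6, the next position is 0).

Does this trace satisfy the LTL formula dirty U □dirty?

Walking from position 0: at position 0, □dirty has not yet held and dirty fails, so dirty U □dirty is false.

No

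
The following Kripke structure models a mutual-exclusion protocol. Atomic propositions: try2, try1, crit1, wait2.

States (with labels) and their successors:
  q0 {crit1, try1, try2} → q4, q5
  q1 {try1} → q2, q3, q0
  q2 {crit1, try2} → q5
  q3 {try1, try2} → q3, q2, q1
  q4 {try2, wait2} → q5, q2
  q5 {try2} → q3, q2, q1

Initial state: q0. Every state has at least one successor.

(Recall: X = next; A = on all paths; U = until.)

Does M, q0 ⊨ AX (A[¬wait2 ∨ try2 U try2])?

Yes

States satisfying A[¬wait2 ∨ try2 U try2]: {q0, q1, q2, q3, q4, q5}.
States satisfying AX (A[¬wait2 ∨ try2 U try2]): {q0, q1, q2, q3, q4, q5}.
q0 ∈ Sat(AX (A[¬wait2 ∨ try2 U try2])).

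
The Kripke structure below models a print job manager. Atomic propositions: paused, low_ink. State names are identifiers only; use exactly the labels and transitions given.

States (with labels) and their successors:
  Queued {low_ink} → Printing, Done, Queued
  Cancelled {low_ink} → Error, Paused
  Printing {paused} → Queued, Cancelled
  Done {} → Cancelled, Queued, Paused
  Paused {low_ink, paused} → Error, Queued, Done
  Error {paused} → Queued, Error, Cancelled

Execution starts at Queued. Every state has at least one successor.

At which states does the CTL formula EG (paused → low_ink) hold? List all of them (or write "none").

{Queued, Cancelled, Done, Paused}

States satisfying paused → low_ink: {Queued, Cancelled, Done, Paused}.
States satisfying EG (paused → low_ink): {Queued, Cancelled, Done, Paused}.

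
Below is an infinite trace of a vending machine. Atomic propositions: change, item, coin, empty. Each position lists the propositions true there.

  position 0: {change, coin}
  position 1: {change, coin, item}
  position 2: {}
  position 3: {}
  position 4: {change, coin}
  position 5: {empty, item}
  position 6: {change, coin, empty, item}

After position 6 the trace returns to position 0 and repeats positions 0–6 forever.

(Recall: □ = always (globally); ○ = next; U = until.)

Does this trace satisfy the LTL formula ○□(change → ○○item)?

The position after 0 is 1; □(change → ○○item) is false there.

No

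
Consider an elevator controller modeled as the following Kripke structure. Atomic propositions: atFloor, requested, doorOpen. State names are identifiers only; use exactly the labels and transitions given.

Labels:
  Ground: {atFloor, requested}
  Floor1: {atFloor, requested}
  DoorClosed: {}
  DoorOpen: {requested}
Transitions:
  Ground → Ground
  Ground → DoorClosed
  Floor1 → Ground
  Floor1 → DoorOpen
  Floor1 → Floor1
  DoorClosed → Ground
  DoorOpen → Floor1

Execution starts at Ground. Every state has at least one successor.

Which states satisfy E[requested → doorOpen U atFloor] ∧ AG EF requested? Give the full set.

{Ground, Floor1, DoorClosed}

States satisfying requested → doorOpen: {DoorClosed}.
States satisfying atFloor: {Ground, Floor1}.
States satisfying E[requested → doorOpen U atFloor]: {Ground, Floor1, DoorClosed}.
States satisfying EF requested: {Ground, Floor1, DoorClosed, DoorOpen}.
States satisfying AG EF requested: {Ground, Floor1, DoorClosed, DoorOpen}.
States satisfying E[requested → doorOpen U atFloor] ∧ AG EF requested: {Ground, Floor1, DoorClosed}.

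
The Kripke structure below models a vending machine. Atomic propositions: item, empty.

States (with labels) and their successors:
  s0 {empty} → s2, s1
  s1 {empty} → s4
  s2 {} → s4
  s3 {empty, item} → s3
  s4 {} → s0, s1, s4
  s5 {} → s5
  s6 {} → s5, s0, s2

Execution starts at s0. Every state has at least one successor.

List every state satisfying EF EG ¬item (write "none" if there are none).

States satisfying EG ¬item: {s0, s1, s2, s4, s5, s6}.
States satisfying EF EG ¬item: {s0, s1, s2, s4, s5, s6}.

{s0, s1, s2, s4, s5, s6}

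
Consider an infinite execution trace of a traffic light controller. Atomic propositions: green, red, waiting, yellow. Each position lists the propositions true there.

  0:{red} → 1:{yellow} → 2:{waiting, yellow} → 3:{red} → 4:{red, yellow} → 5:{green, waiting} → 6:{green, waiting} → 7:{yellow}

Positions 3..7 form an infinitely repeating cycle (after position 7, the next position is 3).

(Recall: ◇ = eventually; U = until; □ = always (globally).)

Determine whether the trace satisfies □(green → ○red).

Violated

green → ○red must hold at every position from 0 onward. It fails at position 5, so □(green → ○red) is false.
Positions where green holds: 5, 6.
Check ○red at each: 5→fails, 6→fails.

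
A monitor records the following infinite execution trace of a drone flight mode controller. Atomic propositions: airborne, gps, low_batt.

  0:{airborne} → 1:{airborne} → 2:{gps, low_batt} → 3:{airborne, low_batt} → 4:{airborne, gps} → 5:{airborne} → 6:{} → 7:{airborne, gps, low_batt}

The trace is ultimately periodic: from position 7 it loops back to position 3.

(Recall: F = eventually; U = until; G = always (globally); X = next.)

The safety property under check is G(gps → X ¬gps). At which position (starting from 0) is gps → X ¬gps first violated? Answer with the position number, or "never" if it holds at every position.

gps → X ¬gps holds at every position 0..7, and those are all the positions the trace ever visits, so the invariant G(gps → X ¬gps) is never violated.

never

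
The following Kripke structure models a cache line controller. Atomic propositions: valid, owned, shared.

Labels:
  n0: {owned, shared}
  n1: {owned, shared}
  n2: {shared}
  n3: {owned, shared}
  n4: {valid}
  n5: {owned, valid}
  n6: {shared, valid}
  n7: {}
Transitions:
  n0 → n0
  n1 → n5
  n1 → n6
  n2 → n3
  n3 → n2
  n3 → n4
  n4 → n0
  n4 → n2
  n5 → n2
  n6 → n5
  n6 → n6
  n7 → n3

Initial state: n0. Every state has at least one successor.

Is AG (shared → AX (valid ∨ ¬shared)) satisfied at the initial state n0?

States satisfying shared → AX (valid ∨ ¬shared): {n1, n4, n5, n6, n7}.
States satisfying AG (shared → AX (valid ∨ ¬shared)): ∅.
n0 is reachable from n0 and violates shared → AX (valid ∨ ¬shared), so AG fails at n0.
n0 ∉ Sat(AG (shared → AX (valid ∨ ¬shared))).

Violated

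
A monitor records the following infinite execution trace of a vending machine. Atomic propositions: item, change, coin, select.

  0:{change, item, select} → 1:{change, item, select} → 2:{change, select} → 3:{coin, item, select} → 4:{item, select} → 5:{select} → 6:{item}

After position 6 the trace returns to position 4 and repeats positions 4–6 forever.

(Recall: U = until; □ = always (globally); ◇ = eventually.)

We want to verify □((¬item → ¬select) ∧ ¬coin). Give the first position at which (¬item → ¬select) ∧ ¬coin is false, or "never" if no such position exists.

2

Check (¬item → ¬select) ∧ ¬coin at each position in order: 0 ✓, 1 ✓.
At position 2 the labels are {change, select}, so (¬item → ¬select) ∧ ¬coin is false there. This is the first violation.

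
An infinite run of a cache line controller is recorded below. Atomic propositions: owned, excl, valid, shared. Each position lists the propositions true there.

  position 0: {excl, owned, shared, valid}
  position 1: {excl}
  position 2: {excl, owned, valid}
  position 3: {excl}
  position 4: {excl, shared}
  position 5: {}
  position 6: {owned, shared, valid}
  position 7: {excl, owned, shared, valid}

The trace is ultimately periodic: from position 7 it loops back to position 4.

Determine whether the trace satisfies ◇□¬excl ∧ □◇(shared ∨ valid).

□¬excl is false at every position 0..7, so it never becomes true and ◇□¬excl fails.
◇(shared ∨ valid) holds at every position 0..7, and those are all positions ever visited, so □◇(shared ∨ valid) holds.
At position 0: ◇□¬excl is false; □◇(shared ∨ valid) is true; so ◇□¬excl ∧ □◇(shared ∨ valid) is false.

Does not hold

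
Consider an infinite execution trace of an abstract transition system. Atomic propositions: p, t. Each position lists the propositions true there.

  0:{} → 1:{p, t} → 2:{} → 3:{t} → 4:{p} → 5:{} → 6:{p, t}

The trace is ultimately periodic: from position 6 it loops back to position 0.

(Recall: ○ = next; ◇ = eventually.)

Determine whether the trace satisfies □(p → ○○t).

p → ○○t holds at every position 0..6, and those are all positions ever visited, so □(p → ○○t) holds.
Positions where p holds: 1, 4, 6.
Check ○○t at each: 1→ok, 4→ok, 6→ok.

Satisfied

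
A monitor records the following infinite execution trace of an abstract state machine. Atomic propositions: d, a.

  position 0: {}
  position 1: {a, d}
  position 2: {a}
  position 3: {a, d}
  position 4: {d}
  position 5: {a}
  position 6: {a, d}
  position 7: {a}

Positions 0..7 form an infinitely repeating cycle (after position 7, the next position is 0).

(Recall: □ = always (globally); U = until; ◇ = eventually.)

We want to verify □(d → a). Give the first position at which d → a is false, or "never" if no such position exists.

Check d → a at each position in order: 0 ✓, 1 ✓, 2 ✓, 3 ✓.
At position 4 the labels are {d}, so d → a is false there. This is the first violation.

4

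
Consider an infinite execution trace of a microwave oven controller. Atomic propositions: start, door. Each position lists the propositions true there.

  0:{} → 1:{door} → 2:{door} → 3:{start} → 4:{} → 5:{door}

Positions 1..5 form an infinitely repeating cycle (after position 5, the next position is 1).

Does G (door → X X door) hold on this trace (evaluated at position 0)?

door → X X door must hold at every position from 0 onward. It fails at position 1, so G (door → X X door) is false.
Positions where door holds: 1, 2, 5.
Check X X door at each: 1→fails, 2→fails, 5→ok.

Violated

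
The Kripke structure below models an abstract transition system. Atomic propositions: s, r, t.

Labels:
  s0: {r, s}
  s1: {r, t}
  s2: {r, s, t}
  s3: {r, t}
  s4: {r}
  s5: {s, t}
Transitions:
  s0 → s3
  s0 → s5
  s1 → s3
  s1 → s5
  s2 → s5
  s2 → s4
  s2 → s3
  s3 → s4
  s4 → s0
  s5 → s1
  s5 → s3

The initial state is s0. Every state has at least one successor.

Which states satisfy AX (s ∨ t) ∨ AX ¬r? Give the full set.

States satisfying s ∨ t: {s0, s1, s2, s3, s5}.
States satisfying AX (s ∨ t): {s0, s1, s4, s5}.
States satisfying ¬r: {s5}.
States satisfying AX ¬r: ∅.
States satisfying AX (s ∨ t) ∨ AX ¬r: {s0, s1, s4, s5}.

{s0, s1, s4, s5}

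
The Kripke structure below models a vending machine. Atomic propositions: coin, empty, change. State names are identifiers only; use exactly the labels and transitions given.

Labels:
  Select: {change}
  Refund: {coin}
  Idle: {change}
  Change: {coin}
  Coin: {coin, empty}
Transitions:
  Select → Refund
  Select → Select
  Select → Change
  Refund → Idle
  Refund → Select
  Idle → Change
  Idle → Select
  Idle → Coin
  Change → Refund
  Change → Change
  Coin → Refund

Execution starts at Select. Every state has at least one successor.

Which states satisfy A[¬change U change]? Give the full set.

{Select, Refund, Idle, Coin}

States satisfying ¬change: {Refund, Change, Coin}.
States satisfying change: {Select, Idle}.
States satisfying A[¬change U change]: {Select, Refund, Idle, Coin}.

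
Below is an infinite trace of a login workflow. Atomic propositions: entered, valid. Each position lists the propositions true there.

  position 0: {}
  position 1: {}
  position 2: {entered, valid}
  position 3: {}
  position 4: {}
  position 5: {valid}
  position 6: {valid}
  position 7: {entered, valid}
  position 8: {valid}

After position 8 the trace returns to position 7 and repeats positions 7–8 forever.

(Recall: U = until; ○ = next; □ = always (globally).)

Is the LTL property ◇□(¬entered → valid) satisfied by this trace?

□(¬entered → valid) holds at position 5, which is reachable from 0, so ◇□(¬entered → valid) holds.

Yes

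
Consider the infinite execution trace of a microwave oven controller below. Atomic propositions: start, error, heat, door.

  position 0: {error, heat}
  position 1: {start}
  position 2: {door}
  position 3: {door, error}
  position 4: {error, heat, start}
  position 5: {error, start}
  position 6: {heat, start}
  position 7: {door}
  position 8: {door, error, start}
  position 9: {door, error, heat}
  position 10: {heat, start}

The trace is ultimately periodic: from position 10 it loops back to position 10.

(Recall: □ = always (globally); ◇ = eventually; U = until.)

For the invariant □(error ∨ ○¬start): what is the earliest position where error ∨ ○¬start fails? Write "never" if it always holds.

7

Check error ∨ ○¬start at each position in order: 0 ✓, 1 ✓, 2 ✓, 3 ✓, 4 ✓, 5 ✓, 6 ✓.
At position 7 the labels are {door} and the next position 8 has {door, error, start}, so error ∨ ○¬start is false there. This is the first violation.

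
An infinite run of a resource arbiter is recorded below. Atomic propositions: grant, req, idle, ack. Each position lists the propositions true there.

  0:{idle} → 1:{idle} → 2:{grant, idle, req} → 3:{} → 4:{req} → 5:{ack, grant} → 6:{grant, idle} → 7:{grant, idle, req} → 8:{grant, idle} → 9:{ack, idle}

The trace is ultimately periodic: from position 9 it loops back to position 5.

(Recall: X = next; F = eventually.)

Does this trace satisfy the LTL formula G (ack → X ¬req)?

Satisfied

ack → X ¬req holds at every position 0..9, and those are all positions ever visited, so G (ack → X ¬req) holds.
Positions where ack holds: 5, 9.
Check X ¬req at each: 5→ok, 9→ok.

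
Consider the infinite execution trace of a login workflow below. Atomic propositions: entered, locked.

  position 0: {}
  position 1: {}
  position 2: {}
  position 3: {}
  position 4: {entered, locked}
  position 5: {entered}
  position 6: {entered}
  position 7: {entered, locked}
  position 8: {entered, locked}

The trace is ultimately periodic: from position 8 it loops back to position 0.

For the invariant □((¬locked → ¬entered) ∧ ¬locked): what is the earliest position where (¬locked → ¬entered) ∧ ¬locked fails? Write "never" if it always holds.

4

Check (¬locked → ¬entered) ∧ ¬locked at each position in order: 0 ✓, 1 ✓, 2 ✓, 3 ✓.
At position 4 the labels are {entered, locked}, so (¬locked → ¬entered) ∧ ¬locked is false there. This is the first violation.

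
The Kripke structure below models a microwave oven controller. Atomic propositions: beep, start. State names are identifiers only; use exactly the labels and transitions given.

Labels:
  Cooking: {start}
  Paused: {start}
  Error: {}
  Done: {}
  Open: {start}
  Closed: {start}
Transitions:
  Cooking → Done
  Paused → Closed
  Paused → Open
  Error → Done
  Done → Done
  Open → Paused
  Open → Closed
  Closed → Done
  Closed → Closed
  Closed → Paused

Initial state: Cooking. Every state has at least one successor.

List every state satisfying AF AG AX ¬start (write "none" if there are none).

{Cooking, Error, Done}

States satisfying AG AX ¬start: {Cooking, Error, Done}.
States satisfying AF AG AX ¬start: {Cooking, Error, Done}.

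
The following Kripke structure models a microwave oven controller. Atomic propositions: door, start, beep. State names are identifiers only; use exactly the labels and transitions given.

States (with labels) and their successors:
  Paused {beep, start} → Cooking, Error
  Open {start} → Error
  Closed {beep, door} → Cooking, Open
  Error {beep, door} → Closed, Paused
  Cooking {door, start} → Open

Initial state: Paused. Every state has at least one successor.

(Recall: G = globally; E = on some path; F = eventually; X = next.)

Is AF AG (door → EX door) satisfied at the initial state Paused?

Violated

States satisfying AG (door → EX door): ∅.
States satisfying AF AG (door → EX door): ∅.
There is a path from Paused along which AG (door → EX door) never holds.
Paused ∉ Sat(AF AG (door → EX door)).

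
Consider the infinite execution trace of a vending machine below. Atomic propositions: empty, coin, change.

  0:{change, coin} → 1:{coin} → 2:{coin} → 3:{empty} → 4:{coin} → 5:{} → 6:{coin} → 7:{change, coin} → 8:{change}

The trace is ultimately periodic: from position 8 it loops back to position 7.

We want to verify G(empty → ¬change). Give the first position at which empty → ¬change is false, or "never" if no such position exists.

never

empty → ¬change holds at every position 0..8, and those are all the positions the trace ever visits, so the invariant G(empty → ¬change) is never violated.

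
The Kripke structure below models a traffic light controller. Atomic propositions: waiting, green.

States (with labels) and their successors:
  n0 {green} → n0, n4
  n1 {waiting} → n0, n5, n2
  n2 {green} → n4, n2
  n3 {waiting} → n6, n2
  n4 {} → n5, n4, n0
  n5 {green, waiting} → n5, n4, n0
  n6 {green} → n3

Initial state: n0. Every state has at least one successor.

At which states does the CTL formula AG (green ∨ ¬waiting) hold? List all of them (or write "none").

States satisfying green ∨ ¬waiting: {n0, n2, n4, n5, n6}.
States satisfying AG (green ∨ ¬waiting): {n0, n2, n4, n5}.

{n0, n2, n4, n5}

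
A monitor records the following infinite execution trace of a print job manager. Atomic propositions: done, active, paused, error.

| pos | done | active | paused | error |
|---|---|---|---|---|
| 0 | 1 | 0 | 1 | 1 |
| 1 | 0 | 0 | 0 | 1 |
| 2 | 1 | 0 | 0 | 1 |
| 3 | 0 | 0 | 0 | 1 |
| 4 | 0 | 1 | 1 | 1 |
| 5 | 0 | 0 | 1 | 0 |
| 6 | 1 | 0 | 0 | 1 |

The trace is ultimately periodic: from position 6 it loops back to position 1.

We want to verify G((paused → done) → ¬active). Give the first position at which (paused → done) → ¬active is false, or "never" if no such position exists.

never

(paused → done) → ¬active holds at every position 0..6, and those are all the positions the trace ever visits, so the invariant G((paused → done) → ¬active) is never violated.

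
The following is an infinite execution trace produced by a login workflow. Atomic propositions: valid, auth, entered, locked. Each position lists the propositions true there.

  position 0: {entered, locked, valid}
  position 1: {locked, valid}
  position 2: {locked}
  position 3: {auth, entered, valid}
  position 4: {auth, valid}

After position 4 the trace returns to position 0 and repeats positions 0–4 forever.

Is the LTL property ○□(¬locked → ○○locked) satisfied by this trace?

Yes

The position after 0 is 1; □(¬locked → ○○locked) is true there.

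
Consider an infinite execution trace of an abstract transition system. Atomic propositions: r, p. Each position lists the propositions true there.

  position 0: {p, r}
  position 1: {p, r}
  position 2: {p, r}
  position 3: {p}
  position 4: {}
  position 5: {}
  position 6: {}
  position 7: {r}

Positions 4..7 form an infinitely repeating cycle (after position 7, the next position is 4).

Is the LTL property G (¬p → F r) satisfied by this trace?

Holds

¬p → F r holds at every position 0..7, and those are all positions ever visited, so G (¬p → F r) holds.
Positions where ¬p holds: 4, 5, 6, 7.
Check F r at each: 4→ok, 5→ok, 6→ok, 7→ok.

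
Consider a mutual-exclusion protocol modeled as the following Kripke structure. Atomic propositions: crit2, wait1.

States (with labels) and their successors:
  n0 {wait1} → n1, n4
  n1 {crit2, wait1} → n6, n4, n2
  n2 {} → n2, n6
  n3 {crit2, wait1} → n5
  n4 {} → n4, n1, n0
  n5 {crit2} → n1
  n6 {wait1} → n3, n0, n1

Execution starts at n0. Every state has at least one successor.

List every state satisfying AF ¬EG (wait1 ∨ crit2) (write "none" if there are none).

{n2, n4}

States satisfying ¬EG (wait1 ∨ crit2): {n2, n4}.
States satisfying AF ¬EG (wait1 ∨ crit2): {n2, n4}.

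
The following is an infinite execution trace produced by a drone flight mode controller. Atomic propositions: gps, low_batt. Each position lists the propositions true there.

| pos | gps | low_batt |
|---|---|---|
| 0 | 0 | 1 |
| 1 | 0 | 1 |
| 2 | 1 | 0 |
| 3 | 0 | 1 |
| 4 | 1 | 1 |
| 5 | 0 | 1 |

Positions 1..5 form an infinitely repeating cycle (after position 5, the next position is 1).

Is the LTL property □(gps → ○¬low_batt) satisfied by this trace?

Violated

gps → ○¬low_batt must hold at every position from 0 onward. It fails at position 2, so □(gps → ○¬low_batt) is false.
Positions where gps holds: 2, 4.
Check ○¬low_batt at each: 2→fails, 4→fails.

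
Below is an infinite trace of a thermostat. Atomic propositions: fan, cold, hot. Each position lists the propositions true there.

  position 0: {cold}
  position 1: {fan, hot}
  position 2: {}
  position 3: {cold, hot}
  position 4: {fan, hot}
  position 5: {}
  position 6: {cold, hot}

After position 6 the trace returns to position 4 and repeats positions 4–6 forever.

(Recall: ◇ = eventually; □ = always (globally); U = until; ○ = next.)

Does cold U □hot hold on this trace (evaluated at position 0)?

No

Walking from position 0: at position 1, □hot has not yet held and cold fails, so cold U □hot is false.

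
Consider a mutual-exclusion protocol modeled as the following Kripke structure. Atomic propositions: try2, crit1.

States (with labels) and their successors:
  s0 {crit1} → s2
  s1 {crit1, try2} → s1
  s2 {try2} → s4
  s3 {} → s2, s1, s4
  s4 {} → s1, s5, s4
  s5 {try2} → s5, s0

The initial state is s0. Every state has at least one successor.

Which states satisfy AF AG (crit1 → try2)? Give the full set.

States satisfying AG (crit1 → try2): {s1}.
States satisfying AF AG (crit1 → try2): {s1}.

{s1}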